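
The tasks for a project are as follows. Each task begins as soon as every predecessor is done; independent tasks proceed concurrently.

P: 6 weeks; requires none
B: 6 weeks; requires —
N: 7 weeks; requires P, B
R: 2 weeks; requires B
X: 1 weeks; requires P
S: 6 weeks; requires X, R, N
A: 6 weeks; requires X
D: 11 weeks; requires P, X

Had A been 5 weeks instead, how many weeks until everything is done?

The binding path is P→N→S = 6+7+6 = 19; finish at 19 weeks.
A is off the critical path — its longest chain is 13 weeks, giving 6 of slack.
That remains the longest chain; total 19 weeks.

19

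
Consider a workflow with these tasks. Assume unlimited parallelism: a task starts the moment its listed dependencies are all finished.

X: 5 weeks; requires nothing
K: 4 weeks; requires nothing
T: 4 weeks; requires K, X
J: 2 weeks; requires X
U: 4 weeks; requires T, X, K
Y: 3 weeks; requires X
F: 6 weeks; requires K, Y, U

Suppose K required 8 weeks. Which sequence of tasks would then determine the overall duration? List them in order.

K, T, U, F

Actual critical path: X→T→U→F = 5+4+4+6 = 19 ⇒ 19 weeks.
K has 1 week of float (longest path through it is 18).
The binding chain switches to K→T→U→F = 8+4+4+6 = 22; finish 22 weeks.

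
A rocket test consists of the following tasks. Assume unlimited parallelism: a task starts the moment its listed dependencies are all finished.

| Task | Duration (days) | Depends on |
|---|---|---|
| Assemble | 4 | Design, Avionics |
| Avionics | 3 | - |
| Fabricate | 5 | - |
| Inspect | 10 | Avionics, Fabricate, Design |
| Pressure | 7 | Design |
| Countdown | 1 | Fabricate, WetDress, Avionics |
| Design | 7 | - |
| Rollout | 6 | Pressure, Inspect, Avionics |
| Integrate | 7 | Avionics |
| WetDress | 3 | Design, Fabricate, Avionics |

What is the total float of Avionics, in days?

The longest chain is Design→Inspect→Rollout = 7+10+6 = 23; overall finish 23 days.
Longest path through Avionics: 19 days (earliest finish 3, latest finish 7).
So Avionics can slip 7 − 3 = 4 days.

4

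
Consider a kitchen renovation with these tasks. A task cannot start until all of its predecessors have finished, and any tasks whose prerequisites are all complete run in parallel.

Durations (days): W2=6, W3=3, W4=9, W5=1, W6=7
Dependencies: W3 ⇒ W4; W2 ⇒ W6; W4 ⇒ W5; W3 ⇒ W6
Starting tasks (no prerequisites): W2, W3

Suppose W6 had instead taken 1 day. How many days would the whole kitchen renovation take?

13

Baseline: W2→W6 = 6+7 = 13 → 13 days.
W6 lies on that path, so at 1 day the path becomes 7 days.
New critical path: W3→W4→W5 = 3+9+1 = 13 ⇒ 13 days.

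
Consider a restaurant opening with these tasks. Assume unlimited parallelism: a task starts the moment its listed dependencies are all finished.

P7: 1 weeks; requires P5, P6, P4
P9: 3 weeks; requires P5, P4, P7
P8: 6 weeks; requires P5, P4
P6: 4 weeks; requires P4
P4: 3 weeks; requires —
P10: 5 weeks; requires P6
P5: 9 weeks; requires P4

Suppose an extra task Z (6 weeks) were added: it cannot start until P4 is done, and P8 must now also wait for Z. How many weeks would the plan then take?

Originally the plan takes 18 weeks.
With Z inserted, P8 now waits for max(P5, P4, Z).
New critical path: P4→P5→P8 = 3+9+6 = 18 ⇒ 18 weeks.

18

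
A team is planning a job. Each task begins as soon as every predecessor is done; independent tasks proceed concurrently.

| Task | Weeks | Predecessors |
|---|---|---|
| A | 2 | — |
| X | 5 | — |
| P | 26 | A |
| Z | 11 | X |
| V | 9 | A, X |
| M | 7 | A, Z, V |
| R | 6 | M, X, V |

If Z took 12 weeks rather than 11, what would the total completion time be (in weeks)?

Critical path before the change: X→Z→M→R = 5+11+7+6 = 29 giving 29 weeks.
Z lies on that path, so at 12 weeks the path becomes 30 weeks.
That remains the longest chain; total 30 weeks.

30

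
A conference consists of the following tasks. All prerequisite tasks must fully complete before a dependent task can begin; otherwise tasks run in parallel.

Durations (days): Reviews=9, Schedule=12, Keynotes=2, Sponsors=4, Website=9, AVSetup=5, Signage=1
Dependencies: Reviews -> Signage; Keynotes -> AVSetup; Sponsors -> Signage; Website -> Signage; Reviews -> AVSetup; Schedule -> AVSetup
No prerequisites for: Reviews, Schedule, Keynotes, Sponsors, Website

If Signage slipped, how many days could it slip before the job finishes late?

Critical path: Schedule→AVSetup = 12+5 = 17, so the finish is 17 days.
The longest chain containing Signage totals 10 days.
So Signage can slip 17 − 10 = 7 days.

7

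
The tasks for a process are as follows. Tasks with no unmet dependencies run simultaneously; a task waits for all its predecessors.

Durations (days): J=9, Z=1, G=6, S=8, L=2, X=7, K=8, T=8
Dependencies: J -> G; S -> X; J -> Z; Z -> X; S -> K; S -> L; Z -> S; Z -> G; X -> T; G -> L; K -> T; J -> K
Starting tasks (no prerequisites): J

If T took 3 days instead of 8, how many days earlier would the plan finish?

Actual critical path: J→Z→S→K→T = 9+1+8+8+8 = 34 ⇒ 34 days.
Since T is critical, the -5 change carries straight to that chain (now 29 days).
The critical path is still J→Z→S→K→T; finish is now 29 days.
Change in finish: 29 − 34 = -5 days.

5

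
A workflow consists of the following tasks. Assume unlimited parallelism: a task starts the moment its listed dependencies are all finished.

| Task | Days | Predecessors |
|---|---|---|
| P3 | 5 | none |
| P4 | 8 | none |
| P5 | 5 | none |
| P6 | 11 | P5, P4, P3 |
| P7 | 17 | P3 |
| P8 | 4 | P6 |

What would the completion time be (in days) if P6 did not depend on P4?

Before: longest chain P4→P6→P8 = 8+11+4 = 23, finish 23.
Without P4→P6, P6's earliest start moves from 8 to 5.
After: P3→P7 = 5+17 = 22 → 22 days.

22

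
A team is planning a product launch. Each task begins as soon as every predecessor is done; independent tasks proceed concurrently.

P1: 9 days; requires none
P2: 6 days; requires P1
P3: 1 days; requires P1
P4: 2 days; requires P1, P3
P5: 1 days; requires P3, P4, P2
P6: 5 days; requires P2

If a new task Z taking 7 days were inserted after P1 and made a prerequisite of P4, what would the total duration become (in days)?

20

Originally the product launch takes 20 days.
With Z inserted, P4 now waits for max(P1, P3, Z).
New critical path: P1→P2→P6 = 9+6+5 = 20 ⇒ 20 days.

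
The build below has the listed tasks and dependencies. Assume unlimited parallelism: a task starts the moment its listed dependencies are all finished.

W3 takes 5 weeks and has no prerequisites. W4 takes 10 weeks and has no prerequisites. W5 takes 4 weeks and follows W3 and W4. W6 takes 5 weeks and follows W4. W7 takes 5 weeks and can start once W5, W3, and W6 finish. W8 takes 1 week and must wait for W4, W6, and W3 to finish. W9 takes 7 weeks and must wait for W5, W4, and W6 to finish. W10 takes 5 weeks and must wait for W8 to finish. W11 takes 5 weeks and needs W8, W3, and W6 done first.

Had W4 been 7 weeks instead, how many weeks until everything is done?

19

Baseline: W4→W6→W9 = 10+5+7 = 22 → 22 weeks.
W4 is on the critical path; changing it to 7 makes that path 19 weeks.
That remains the longest chain; total 19 weeks.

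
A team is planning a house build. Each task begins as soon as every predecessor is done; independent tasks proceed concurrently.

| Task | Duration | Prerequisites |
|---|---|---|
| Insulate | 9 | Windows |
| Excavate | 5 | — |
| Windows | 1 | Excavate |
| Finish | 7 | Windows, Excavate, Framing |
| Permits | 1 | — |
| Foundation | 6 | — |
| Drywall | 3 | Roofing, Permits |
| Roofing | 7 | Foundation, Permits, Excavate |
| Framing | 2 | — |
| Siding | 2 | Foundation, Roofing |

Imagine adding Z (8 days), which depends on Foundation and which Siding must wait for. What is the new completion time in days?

Originally the job takes 16 days.
With Z inserted, Siding now waits for max(Foundation, Roofing, Z).
New critical path: Foundation→Z→Siding = 6+8+2 = 16 ⇒ 16 days.

16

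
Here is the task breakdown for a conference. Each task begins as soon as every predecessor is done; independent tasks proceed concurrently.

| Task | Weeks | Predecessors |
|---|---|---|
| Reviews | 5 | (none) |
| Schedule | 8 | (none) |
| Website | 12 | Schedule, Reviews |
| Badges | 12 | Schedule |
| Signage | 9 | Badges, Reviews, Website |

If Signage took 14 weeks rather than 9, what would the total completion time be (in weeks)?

The binding path is Schedule→Website→Signage = 8+12+9 = 29; finish at 29 weeks.
Signage is on the critical path; changing it to 14 makes that path 34 weeks.
That remains the longest chain; total 34 weeks.

34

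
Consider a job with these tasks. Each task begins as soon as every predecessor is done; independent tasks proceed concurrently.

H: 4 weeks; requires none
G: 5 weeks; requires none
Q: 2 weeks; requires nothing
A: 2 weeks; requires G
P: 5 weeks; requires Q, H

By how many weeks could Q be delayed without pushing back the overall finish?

Critical path: H→P = 4+5 = 9, so the finish is 9 weeks.
Q finishes as early as 2 and must finish by 4.
So Q can slip 4 − 2 = 2 weeks.

2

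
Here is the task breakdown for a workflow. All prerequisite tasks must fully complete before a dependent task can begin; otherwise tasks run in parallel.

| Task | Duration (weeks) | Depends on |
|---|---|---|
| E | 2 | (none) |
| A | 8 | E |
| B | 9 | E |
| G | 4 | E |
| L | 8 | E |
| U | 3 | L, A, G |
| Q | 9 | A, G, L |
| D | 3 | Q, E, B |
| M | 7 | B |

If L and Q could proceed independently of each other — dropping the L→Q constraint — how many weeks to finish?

Original critical path: E→A→Q→D = 2+8+9+3 = 22 ⇒ 22 weeks.
Dropping L→Q doesn't change Q's earliest start (10); another predecessor still binds.
New critical path: E→A→Q→D = 2+8+9+3 = 22 ⇒ 22 weeks.

22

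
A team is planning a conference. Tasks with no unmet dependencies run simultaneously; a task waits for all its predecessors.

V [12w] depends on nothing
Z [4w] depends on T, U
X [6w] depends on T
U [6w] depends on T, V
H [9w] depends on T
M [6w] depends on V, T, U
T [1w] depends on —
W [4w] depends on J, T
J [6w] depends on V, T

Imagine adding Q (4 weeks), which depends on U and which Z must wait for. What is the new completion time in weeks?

26

Originally the project takes 24 weeks.
With Q inserted, Z now waits for max(T, U, Q).
New critical path: V→U→Q→Z = 12+6+4+4 = 26 ⇒ 26 weeks.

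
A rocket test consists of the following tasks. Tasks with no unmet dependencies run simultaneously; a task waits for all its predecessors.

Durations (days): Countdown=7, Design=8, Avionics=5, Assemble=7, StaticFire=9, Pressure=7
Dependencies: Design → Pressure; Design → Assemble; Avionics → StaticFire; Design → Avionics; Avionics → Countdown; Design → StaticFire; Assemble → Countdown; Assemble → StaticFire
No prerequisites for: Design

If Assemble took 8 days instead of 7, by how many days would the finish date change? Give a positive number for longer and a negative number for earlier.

1

Actual critical path: Design→Assemble→StaticFire = 8+7+9 = 24 ⇒ 24 days.
Assemble lies on that path, so at 8 days the path becomes 25 days.
That remains the longest chain; total 25 days.
Change in finish: 25 − 24 = +1 days.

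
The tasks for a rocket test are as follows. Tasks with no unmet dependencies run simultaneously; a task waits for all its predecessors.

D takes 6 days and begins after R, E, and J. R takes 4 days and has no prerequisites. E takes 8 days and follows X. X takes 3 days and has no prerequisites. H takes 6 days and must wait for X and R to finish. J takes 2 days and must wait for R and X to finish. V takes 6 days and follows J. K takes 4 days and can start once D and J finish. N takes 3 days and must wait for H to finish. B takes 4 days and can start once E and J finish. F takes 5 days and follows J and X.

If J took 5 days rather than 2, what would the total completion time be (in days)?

As given, the longest chain is X→E→D→K = 3+8+6+4 = 21, so the finish is 21 days.
J is off the critical path — its longest chain is 16 days, giving 5 of slack.
The critical path is still X→E→D→K; finish is now 21 days.

21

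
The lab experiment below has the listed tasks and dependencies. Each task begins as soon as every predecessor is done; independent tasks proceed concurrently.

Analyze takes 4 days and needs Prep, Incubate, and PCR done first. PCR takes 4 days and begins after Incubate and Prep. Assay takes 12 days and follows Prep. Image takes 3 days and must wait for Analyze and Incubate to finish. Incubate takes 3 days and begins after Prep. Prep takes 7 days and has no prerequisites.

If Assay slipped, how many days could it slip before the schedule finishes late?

2

Prep→Incubate→PCR→Analyze→Image = 7+3+4+4+3 = 21 sets the makespan at 21 days.
Assay finishes as early as 19 and must finish by 21.
Slack of Assay = 9 − 7 = 2 days.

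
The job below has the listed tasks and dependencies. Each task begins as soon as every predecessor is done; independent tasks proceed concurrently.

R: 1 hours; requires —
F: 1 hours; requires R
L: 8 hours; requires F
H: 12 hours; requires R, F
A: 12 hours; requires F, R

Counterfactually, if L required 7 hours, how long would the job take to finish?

As given, the longest chain is R→F→H = 1+1+12 = 14, so the finish is 14 hours.
L has 4 hours of float (longest path through it is 10).
No other chain overtakes it, so the finish is 14 hours.

14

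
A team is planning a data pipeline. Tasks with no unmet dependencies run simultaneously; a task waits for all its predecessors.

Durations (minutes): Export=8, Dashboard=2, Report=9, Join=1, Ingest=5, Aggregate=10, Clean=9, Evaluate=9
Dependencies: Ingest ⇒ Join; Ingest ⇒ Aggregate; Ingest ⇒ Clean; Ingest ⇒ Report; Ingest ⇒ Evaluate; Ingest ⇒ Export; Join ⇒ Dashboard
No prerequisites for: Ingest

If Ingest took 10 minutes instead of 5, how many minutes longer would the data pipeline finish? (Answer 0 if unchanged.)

Baseline: Ingest→Aggregate = 5+10 = 15 → 15 minutes.
Ingest is on the critical path; changing it to 10 makes that path 20 minutes.
No other chain overtakes it, so the finish is 20 minutes.
Change in finish: 20 − 15 = +5 minutes.

5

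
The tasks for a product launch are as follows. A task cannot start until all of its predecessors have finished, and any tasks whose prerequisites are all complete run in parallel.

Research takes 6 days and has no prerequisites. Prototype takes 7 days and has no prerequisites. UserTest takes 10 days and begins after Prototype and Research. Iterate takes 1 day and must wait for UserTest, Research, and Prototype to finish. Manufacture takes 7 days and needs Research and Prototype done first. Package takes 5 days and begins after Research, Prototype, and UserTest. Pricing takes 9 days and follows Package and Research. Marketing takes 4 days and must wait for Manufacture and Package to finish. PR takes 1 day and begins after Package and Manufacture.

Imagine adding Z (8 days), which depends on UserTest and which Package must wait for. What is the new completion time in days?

Originally the plan takes 31 days.
With Z inserted, Package now waits for max(Research, Prototype, UserTest, Z).
New critical path: Prototype→UserTest→Z→Package→Pricing = 7+10+8+5+9 = 39 ⇒ 39 days.

39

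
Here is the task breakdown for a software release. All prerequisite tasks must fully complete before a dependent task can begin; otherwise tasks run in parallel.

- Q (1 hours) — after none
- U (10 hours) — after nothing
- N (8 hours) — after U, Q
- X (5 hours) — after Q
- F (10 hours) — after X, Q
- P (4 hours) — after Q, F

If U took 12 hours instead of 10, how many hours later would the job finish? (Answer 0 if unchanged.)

0

The binding path is Q→X→F→P = 1+5+10+4 = 20; finish at 20 hours.
U is off the critical path — its longest chain is 18 hours, giving 2 of slack.
The critical path is still Q→X→F→P; finish is now 20 hours.
Change in finish: 20 − 20 = +0 hours.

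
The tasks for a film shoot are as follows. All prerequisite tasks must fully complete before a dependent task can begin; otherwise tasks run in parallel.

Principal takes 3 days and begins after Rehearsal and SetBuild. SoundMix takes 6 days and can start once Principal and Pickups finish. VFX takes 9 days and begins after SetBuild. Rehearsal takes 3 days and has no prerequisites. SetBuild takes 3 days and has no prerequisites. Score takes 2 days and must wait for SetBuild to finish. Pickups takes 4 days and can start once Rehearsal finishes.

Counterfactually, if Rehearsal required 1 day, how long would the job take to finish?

12

Critical path before the change: Rehearsal→Pickups→SoundMix = 3+4+6 = 13 giving 13 days.
Since Rehearsal is critical, the -2 change carries straight to that chain (now 11 days).
New critical path: SetBuild→Principal→SoundMix = 3+3+6 = 12 ⇒ 12 days.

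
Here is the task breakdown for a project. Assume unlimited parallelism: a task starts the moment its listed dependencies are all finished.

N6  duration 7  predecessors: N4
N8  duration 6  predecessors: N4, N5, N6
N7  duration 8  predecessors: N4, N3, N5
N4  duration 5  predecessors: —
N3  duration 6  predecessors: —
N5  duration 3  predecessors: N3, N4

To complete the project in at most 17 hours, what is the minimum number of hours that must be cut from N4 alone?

Current finish: 18 hours; target: 17.
N4 is on every critical path, so each hour cut from N4 cuts the finish by one (this holds down to a finish of 17).
Need 18 − 17 = 1 hour off N4 → N4 becomes 4 hours, finish becomes 17.

1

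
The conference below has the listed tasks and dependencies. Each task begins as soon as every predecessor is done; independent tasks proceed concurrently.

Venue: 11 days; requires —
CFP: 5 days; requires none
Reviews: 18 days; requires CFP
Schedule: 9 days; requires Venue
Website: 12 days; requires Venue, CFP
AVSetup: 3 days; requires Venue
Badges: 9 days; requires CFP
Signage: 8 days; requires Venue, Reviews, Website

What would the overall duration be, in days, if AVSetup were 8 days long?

Critical path before the change: Venue→Website→Signage = 11+12+8 = 31 giving 31 days.
The longest path through AVSetup is only 14 days, so AVSetup has float 17.
No other chain overtakes it, so the finish is 31 days.

31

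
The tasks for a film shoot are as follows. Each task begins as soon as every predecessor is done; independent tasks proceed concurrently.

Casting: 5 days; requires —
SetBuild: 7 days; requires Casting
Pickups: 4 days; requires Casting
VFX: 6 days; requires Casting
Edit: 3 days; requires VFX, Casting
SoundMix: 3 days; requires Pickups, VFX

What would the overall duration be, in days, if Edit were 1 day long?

14

The binding path is Casting→VFX→Edit = 5+6+3 = 14; finish at 14 days.
Since Edit is critical, the -2 change carries straight to that chain (now 12 days).
New critical path: Casting→VFX→SoundMix = 5+6+3 = 14 ⇒ 14 days.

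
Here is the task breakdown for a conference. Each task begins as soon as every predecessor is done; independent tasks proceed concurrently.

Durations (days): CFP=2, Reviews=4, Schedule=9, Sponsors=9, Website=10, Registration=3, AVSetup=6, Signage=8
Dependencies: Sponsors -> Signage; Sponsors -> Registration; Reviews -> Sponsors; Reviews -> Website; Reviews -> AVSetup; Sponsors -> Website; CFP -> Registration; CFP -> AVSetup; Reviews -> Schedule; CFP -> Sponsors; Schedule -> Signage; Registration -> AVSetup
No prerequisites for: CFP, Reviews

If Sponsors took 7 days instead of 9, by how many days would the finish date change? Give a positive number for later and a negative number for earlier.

The binding path is Reviews→Sponsors→Website = 4+9+10 = 23; finish at 23 days.
Since Sponsors is critical, the -2 change carries straight to that chain (now 21 days).
The binding chain switches to Reviews→Schedule→Signage = 4+9+8 = 21; finish 21 days.
Change in finish: 21 − 23 = -2 days.

-2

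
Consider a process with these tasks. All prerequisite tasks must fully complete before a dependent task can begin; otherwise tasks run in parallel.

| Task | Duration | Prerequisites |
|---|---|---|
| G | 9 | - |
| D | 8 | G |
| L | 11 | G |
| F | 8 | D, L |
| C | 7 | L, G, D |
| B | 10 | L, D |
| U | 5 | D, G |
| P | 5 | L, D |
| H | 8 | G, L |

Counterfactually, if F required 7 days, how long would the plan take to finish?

As given, the longest chain is G→L→B = 9+11+10 = 30, so the finish is 30 days.
The longest path through F is only 28 days, so F has float 2.
The critical path is still G→L→B; finish is now 30 days.

30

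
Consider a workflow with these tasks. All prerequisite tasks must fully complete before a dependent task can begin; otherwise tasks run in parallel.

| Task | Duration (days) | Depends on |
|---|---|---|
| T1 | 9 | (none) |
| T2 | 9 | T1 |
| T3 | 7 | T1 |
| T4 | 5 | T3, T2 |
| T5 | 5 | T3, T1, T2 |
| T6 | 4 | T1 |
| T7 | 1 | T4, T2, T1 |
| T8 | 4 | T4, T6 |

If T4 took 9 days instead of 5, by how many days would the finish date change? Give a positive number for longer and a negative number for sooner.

4

As given, the longest chain is T1→T2→T4→T8 = 9+9+5+4 = 27, so the finish is 27 days.
Since T4 is critical, the +4 change carries straight to that chain (now 31 days).
No other chain overtakes it, so the finish is 31 days.
Change in finish: 31 − 27 = +4 days.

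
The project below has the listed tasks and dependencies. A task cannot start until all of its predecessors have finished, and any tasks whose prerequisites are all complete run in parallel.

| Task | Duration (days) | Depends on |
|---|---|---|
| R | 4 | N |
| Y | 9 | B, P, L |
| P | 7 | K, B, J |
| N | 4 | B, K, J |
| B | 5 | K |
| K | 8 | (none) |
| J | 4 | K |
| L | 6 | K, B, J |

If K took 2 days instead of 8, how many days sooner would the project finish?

Baseline: K→B→P→Y = 8+5+7+9 = 29 → 29 days.
K lies on that path, so at 2 days the path becomes 23 days.
That remains the longest chain; total 23 days.
Change in finish: 23 − 29 = -6 days.

6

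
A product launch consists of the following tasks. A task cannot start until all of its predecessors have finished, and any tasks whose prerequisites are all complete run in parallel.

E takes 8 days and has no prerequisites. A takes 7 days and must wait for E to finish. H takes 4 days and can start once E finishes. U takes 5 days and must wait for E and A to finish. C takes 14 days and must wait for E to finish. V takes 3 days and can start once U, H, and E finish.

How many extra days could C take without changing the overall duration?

Critical path: E→A→U→V = 8+7+5+3 = 23, so the finish is 23 days.
The longest chain containing C totals 22 days.
Slack of C = 9 − 8 = 1 day.

1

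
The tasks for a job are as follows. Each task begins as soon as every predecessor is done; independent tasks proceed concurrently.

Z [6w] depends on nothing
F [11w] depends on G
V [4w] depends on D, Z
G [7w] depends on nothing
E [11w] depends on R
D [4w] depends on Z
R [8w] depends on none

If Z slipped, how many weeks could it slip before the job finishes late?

5

Critical path: R→E = 8+11 = 19, so the finish is 19 weeks.
The longest chain containing Z totals 14 weeks.
Slack of Z = 5 − 0 = 5 weeks.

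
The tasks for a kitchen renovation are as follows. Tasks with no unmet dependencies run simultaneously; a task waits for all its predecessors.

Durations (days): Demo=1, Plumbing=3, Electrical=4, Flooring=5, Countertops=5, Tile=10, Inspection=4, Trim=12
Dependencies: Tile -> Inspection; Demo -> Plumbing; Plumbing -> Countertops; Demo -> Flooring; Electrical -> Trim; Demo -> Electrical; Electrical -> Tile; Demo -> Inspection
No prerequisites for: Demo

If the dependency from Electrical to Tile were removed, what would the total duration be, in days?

With the dependency in place, Demo→Electrical→Tile→Inspection = 1+4+10+4 = 19 sets the finish at 19 days.
Without Electrical→Tile, Tile's earliest start moves from 5 to 0.
New critical path: Demo→Electrical→Trim = 1+4+12 = 17 ⇒ 17 days.

17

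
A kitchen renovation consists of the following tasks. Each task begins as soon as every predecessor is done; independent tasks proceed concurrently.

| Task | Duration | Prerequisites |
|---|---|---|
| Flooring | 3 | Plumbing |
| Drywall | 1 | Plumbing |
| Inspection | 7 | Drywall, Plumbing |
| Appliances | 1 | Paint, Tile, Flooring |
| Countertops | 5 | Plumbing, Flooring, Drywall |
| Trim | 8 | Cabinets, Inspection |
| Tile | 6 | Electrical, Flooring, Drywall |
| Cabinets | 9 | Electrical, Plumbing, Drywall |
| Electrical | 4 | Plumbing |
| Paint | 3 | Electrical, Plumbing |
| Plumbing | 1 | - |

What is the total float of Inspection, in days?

The longest chain is Plumbing→Electrical→Cabinets→Trim = 1+4+9+8 = 22; overall finish 22 days.
Longest path through Inspection: 17 days (earliest finish 9, latest finish 14).
Float = 22 − 17 = 5.

5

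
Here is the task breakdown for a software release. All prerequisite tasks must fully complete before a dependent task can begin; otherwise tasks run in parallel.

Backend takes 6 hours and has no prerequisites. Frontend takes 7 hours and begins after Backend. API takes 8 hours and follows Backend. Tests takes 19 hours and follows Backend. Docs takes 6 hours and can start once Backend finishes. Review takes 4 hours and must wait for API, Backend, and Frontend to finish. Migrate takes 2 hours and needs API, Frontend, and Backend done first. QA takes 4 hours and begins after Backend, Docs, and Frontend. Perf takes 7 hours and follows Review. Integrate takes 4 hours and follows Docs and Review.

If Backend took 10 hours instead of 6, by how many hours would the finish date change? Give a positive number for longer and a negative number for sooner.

As given, the longest chain is Backend→API→Review→Perf = 6+8+4+7 = 25, so the finish is 25 hours.
Since Backend is critical, the +4 change carries straight to that chain (now 29 hours).
The critical path is still Backend→API→Review→Perf; finish is now 29 hours.
Change in finish: 29 − 25 = +4 hours.

4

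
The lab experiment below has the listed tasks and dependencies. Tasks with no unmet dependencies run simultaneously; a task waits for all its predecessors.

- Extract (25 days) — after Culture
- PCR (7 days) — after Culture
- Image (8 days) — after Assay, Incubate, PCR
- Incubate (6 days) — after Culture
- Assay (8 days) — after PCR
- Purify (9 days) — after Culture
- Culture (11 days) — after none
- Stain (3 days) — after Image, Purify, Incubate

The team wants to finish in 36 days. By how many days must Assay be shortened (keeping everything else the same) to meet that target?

Current finish: 37 days; target: 36.
Assay is on every critical path, so each day cut from Assay cuts the finish by one (this holds down to a finish of 36).
Need 37 − 36 = 1 day off Assay → Assay becomes 7 days, finish becomes 36.

1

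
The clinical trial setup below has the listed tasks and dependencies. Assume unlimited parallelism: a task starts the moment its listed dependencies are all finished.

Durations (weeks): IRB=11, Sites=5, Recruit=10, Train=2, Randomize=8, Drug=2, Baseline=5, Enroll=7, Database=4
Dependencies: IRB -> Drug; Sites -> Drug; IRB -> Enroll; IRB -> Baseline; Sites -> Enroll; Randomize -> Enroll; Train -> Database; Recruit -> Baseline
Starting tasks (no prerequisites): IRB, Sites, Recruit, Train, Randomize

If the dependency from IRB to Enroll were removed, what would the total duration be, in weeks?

16

Before: longest chain IRB→Enroll = 11+7 = 18, finish 18.
Without IRB→Enroll, Enroll's earliest start moves from 11 to 8.
The longest chain is now IRB→Baseline = 11+5 = 16, so the clinical trial setup takes 16 weeks.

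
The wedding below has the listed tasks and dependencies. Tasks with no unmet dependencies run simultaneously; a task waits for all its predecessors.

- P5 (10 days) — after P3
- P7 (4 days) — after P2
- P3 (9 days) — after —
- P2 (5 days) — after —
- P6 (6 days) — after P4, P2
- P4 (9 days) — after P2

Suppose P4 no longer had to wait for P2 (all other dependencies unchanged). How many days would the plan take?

19

Before: longest chain P2→P4→P6 = 5+9+6 = 20, finish 20.
Without P2→P4, P4's earliest start moves from 5 to 0.
The longest chain is now P3→P5 = 9+10 = 19, so the plan takes 19 days.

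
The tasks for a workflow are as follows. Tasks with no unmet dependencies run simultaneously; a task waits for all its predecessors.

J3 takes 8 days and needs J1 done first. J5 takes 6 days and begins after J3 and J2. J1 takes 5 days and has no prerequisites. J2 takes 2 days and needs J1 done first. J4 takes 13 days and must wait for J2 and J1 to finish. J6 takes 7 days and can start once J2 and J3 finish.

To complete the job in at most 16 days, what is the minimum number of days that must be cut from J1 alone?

4

Current finish: 20 days; target: 16.
J1 is on every critical path, so each day cut from J1 cuts the finish by one (this holds down to a finish of 16).
Need 20 − 16 = 4 days off J1 → J1 becomes 1 day, finish becomes 16.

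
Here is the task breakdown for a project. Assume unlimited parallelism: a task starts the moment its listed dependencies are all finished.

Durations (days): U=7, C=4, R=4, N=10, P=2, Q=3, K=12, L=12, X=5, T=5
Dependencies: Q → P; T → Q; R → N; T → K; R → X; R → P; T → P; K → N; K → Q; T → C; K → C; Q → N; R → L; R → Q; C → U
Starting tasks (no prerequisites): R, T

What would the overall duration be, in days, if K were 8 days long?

Critical path before the change: T→K→Q→N = 5+12+3+10 = 30 giving 30 days.
K lies on that path, so at 8 days the path becomes 26 days.
The critical path is still T→K→Q→N; finish is now 26 days.

26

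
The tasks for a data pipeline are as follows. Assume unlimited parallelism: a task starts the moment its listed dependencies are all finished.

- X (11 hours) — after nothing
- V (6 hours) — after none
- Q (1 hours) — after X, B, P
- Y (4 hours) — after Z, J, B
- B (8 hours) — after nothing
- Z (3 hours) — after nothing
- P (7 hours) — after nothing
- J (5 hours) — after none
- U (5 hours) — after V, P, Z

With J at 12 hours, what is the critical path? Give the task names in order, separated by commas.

J, Y

The binding path is P→U = 7+5 = 12; finish at 12 hours.
The longest path through J is only 9 hours, so J has float 3.
New critical path: J→Y = 12+4 = 16 ⇒ 16 hours.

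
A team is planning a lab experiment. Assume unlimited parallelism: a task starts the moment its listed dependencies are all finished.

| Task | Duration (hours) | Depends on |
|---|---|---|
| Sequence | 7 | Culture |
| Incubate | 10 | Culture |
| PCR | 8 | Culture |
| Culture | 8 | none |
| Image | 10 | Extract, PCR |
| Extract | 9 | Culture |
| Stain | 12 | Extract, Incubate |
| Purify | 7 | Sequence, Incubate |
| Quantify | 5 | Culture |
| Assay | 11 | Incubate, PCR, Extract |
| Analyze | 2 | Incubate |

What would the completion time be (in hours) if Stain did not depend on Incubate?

With the dependency in place, Culture→Incubate→Stain = 8+10+12 = 30 sets the finish at 30 hours.
Without Incubate→Stain, Stain's earliest start moves from 18 to 17.
New critical path: Culture→Incubate→Assay = 8+10+11 = 29 ⇒ 29 hours.

29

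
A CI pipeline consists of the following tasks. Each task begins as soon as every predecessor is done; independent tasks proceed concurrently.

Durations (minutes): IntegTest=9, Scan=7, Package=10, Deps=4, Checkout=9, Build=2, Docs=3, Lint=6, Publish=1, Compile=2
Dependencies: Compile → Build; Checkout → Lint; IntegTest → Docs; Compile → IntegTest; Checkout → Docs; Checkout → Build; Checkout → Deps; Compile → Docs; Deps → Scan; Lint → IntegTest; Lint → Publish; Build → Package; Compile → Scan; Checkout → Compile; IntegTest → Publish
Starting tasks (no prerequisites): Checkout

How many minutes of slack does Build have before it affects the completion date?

Critical path: Checkout→Lint→IntegTest→Docs = 9+6+9+3 = 27, so the finish is 27 minutes.
The longest chain containing Build totals 23 minutes.
Slack of Build = 15 − 11 = 4 minutes.

4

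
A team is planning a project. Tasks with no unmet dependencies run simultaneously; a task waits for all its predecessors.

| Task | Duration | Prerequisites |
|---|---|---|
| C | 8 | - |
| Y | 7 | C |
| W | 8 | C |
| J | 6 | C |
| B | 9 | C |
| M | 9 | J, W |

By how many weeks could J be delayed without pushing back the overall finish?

2

Critical path: C→W→M = 8+8+9 = 25, so the finish is 25 weeks.
J finishes as early as 14 and must finish by 16.
Slack of J = 10 − 8 = 2 weeks.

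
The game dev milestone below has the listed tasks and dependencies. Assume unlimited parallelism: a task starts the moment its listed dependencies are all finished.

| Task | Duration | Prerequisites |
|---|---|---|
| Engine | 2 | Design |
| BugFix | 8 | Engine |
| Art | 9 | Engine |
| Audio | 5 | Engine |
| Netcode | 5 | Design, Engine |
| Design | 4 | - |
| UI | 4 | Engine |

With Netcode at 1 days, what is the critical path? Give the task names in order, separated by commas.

Design, Engine, Art

The binding path is Design→Engine→Art = 4+2+9 = 15; finish at 15 days.
Netcode is off the critical path — its longest chain is 11 days, giving 4 of slack.
That remains the longest chain; total 15 days.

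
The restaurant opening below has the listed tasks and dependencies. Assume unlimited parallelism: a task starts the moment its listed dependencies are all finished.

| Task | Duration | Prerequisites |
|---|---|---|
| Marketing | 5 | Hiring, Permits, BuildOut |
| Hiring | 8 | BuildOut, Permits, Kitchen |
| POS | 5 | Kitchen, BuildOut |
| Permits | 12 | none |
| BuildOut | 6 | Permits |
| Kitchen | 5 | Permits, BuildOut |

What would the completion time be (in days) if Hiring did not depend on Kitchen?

With the dependency in place, Permits→BuildOut→Kitchen→Hiring→Marketing = 12+6+5+8+5 = 36 sets the finish at 36 days.
Without Kitchen→Hiring, Hiring's earliest start moves from 23 to 18.
New critical path: Permits→BuildOut→Hiring→Marketing = 12+6+8+5 = 31 ⇒ 31 days.

31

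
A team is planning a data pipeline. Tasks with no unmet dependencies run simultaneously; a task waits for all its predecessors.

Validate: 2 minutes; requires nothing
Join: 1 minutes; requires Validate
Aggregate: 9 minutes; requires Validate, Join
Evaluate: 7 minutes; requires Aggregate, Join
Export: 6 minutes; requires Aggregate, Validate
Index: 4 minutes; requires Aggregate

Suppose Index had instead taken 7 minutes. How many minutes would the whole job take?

19

Critical path before the change: Validate→Join→Aggregate→Evaluate = 2+1+9+7 = 19 giving 19 minutes.
Index has 3 minutes of float (longest path through it is 16).
That remains the longest chain; total 19 minutes.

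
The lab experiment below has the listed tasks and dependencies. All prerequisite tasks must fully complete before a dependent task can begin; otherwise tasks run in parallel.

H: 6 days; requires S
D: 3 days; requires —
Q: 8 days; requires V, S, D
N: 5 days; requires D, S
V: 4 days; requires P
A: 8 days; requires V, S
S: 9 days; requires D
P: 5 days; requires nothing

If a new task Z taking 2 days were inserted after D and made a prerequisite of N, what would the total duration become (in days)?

20

Originally the project takes 20 days.
With Z inserted, N now waits for max(D, S, Z).
New critical path: D→S→A = 3+9+8 = 20 ⇒ 20 days.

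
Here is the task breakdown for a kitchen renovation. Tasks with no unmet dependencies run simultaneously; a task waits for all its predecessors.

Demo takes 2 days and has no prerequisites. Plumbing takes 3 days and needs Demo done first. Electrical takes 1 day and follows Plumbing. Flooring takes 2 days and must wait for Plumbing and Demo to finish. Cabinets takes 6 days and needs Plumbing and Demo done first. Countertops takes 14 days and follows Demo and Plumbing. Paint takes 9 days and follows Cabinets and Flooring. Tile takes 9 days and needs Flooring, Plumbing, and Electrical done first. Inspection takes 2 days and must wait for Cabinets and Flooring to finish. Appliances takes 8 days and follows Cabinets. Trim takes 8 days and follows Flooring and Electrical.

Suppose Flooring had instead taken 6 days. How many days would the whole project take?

20

The binding path is Demo→Plumbing→Cabinets→Paint = 2+3+6+9 = 20; finish at 20 days.
Flooring is off the critical path — its longest chain is 16 days, giving 4 of slack.
The binding chain switches to Demo→Plumbing→Flooring→Paint = 2+3+6+9 = 20; finish 20 days.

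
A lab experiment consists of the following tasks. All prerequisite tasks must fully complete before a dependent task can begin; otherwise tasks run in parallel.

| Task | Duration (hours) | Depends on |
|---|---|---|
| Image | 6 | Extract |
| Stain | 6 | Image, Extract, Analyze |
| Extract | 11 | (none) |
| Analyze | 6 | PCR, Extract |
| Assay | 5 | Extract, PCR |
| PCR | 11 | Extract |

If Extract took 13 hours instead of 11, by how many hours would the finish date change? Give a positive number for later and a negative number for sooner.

2

As given, the longest chain is Extract→PCR→Analyze→Stain = 11+11+6+6 = 34, so the finish is 34 hours.
Extract lies on that path, so at 13 hours the path becomes 36 hours.
That remains the longest chain; total 36 hours.
Change in finish: 36 − 34 = +2 hours.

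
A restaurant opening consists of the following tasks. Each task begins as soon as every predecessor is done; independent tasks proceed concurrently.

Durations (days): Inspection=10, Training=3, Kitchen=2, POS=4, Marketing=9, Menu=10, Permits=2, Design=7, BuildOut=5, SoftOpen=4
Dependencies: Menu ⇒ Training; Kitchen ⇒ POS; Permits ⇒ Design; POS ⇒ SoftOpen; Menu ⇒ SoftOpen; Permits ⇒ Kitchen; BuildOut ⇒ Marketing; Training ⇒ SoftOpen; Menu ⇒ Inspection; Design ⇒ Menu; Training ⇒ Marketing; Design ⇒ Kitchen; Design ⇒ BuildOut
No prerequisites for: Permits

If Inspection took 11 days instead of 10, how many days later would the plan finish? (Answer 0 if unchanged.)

0

The binding path is Permits→Design→Menu→Training→Marketing = 2+7+10+3+9 = 31; finish at 31 days.
Inspection is off the critical path — its longest chain is 29 days, giving 2 of slack.
That remains the longest chain; total 31 days.
Change in finish: 31 − 31 = +0 days.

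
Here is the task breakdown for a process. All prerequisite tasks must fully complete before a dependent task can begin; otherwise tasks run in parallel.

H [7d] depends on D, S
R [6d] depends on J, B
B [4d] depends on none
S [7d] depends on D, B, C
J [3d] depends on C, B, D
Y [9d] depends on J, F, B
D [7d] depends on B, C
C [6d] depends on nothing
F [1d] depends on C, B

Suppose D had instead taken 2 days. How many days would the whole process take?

Critical path before the change: C→D→S→H = 6+7+7+7 = 27 giving 27 days.
D lies on that path, so at 2 days the path becomes 22 days.
That remains the longest chain; total 22 days.

22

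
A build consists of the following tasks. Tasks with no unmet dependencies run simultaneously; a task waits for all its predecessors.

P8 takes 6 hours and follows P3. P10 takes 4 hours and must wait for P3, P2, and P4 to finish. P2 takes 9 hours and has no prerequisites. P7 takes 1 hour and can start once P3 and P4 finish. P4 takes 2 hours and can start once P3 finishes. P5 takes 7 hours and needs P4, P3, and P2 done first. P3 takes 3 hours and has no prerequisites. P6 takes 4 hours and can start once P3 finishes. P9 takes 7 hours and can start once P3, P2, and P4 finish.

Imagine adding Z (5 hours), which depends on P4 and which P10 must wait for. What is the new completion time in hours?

16

Originally the build takes 16 hours.
With Z inserted, P10 now waits for max(P3, P2, P4, Z).
New critical path: P2→P5 = 9+7 = 16 ⇒ 16 hours.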